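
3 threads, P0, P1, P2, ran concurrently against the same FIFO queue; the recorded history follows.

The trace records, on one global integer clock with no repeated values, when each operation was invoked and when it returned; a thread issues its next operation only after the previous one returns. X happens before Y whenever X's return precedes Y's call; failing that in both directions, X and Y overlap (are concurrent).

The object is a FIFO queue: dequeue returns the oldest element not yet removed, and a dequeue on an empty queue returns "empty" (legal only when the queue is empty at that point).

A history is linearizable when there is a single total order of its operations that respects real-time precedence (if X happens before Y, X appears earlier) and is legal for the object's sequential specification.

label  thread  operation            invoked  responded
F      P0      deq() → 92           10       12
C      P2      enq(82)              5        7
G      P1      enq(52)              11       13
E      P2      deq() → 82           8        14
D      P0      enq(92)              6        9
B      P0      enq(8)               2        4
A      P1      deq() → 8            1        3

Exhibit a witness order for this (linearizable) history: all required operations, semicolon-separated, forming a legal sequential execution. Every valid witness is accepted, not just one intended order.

step 1: B enq(8) — queue <8>
step 2: A deq() → 8 — queue <>
step 3: C enq(82) — queue <82>
step 4: D enq(92) — queue <82,92>
step 5: E deq() → 82 — queue <92>
step 6: F deq() → 92 — queue <>
step 7: G enq(52) — queue <52>

B; A; C; D; E; F; G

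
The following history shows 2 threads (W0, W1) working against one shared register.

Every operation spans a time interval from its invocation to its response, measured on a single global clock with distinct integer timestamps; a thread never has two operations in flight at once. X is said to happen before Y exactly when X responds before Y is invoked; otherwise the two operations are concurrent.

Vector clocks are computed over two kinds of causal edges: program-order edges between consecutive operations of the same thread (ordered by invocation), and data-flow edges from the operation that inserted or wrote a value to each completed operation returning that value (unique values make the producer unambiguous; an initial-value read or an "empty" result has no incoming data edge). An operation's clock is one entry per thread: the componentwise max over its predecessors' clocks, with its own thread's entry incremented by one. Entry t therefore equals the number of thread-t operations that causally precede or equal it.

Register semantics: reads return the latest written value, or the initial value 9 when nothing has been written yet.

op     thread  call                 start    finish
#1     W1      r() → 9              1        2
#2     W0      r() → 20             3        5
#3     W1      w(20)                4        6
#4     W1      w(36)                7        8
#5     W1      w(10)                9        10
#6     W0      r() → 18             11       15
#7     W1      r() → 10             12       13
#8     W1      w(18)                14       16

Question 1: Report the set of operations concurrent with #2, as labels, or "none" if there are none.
Answer: #3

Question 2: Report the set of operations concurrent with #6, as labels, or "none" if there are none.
Answer: #7, #8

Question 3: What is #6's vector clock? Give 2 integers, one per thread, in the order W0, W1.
Answer: (2, 6)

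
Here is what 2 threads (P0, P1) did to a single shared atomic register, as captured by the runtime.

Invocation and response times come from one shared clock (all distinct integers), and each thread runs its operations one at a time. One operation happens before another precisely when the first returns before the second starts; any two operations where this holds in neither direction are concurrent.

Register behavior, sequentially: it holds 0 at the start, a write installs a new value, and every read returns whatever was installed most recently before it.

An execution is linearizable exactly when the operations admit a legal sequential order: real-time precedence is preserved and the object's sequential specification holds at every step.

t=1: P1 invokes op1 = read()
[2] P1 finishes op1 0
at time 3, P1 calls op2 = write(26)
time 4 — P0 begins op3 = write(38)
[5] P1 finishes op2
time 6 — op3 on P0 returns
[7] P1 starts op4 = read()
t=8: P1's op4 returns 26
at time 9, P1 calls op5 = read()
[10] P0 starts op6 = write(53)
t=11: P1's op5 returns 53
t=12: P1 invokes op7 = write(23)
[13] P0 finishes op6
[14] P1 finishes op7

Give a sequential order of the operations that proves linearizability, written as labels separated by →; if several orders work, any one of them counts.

op1 → op3 → op2 → op4 → op6 → op5 → op7

after step 1 (op1 read() → 0): value 0
after step 2 (op3 write(38)): value 38
after step 3 (op2 write(26)): value 26
after step 4 (op4 read() → 26): value 26
after step 5 (op6 write(53)): value 53
after step 6 (op5 read() → 53): value 53
after step 7 (op7 write(23)): value 23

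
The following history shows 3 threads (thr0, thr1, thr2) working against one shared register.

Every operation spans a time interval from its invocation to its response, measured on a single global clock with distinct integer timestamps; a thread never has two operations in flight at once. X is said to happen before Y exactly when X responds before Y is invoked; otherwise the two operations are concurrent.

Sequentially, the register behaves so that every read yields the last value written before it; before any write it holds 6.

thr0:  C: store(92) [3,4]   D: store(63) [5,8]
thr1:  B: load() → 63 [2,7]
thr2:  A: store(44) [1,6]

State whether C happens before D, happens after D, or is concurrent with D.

before

C spans [3,4], D spans [5,8]
resp(C)=4 < inv(D)=5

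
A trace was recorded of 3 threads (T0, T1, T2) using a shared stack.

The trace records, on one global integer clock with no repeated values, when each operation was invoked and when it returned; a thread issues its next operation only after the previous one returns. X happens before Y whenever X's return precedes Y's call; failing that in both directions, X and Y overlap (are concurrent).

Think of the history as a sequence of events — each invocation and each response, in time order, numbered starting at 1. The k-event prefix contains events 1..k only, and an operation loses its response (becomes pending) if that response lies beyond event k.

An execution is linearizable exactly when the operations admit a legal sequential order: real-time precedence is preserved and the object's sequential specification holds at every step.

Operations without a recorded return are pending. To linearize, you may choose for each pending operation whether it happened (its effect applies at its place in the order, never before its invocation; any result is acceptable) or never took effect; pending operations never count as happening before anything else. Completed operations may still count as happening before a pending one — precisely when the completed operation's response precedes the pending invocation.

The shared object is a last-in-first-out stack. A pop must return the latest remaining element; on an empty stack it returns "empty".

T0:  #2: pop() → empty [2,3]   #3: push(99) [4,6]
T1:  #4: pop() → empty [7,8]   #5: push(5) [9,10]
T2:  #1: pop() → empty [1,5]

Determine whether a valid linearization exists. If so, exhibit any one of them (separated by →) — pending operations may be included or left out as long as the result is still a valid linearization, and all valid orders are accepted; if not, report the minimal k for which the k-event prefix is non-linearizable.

already the first 8 events (up to #4's response at time 8) admit no linearization; the first 7 still do
all 3 real-time-respecting orders fail — 4 completed stack operations, no legal replay
take #1, #2, #3, #4: step 4 already fails, because #4 pop() → empty cannot occur there
take #2, #1, #3, #4: step 4 already fails, because #4 pop() → empty cannot occur there

not linearizable — minimal violating prefix: 8 events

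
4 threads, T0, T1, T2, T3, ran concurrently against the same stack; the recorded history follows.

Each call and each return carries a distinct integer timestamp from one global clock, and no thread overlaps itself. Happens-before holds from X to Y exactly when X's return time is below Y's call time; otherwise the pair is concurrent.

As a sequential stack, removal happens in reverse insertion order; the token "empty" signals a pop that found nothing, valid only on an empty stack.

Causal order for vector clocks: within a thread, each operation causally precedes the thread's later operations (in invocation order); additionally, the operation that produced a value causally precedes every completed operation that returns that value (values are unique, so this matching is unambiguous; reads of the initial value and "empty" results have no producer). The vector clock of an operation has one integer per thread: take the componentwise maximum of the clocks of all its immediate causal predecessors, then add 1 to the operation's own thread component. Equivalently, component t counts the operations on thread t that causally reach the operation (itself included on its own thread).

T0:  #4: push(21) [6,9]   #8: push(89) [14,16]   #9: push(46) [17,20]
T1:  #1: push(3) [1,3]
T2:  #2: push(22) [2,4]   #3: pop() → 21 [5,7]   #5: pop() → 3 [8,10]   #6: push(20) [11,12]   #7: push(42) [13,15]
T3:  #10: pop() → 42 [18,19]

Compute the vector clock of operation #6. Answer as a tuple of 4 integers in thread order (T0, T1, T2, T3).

invoked at 2, #2 has no predecessors; its own T2 bump gives (0, 0, 1, 0)
invoked at 1, #1 has no predecessors; its own T1 bump gives (0, 1, 0, 0)
invoked at 6, #4 has no predecessors; its own T0 bump gives (1, 0, 0, 0)
#8 (invocation 14): componentwise max over VC(#4)=(1, 0, 0, 0), +1 at T0, giving (2, 0, 0, 0)
#3 (invocation 5): componentwise max over VC(#2)=(0, 0, 1, 0), VC(#4)=(1, 0, 0, 0), +1 at T2, giving (1, 0, 2, 0)
#9 (invocation 17): componentwise max over VC(#8)=(2, 0, 0, 0), +1 at T0, giving (3, 0, 0, 0)
#5 (invocation 8): componentwise max over VC(#1)=(0, 1, 0, 0), VC(#3)=(1, 0, 2, 0), +1 at T2, giving (1, 1, 3, 0)
#6 (invocation 11): componentwise max over VC(#5)=(1, 1, 3, 0), +1 at T2, giving (1, 1, 4, 0)
#7 (invocation 13): componentwise max over VC(#6)=(1, 1, 4, 0), +1 at T2, giving (1, 1, 5, 0)
#10 (invocation 18): componentwise max over VC(#7)=(1, 1, 5, 0), +1 at T3, giving (1, 1, 5, 1)
target: VC(#6) = (1, 1, 4, 0)

(1, 1, 4, 0)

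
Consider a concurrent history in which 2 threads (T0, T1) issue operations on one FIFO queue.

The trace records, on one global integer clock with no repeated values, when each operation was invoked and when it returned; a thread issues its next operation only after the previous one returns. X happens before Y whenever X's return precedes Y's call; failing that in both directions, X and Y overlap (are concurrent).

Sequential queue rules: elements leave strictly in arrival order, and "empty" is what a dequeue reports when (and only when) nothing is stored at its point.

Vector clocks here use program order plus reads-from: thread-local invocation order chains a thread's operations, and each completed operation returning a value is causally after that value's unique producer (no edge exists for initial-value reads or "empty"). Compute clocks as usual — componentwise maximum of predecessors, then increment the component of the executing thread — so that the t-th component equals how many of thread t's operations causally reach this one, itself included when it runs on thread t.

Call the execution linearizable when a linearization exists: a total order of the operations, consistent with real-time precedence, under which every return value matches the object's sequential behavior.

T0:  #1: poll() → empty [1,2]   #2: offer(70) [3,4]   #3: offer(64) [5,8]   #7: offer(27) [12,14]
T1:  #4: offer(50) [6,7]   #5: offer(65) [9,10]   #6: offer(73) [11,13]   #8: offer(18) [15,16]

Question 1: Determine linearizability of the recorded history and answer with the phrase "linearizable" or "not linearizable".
a witness: #1, #2, #3, #4, #5, #6, #7, #8
after step 1 (#1 poll() → empty): queue <>
after step 2 (#2 offer(70)): queue <70>
after step 3 (#3 offer(64)): queue <70,64>
after step 4 (#4 offer(50)): queue <70,64,50>
after step 5 (#5 offer(65)): queue <70,64,50,65>
after step 6 (#6 offer(73)): queue <70,64,50,65,73>
after step 7 (#7 offer(27)): queue <70,64,50,65,73,27>
after step 8 (#8 offer(18)): queue <70,64,50,65,73,27,18>

linearizable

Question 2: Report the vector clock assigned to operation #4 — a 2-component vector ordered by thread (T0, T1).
#4, invoked 6, has no incoming edges; only T1's bump applies → (0, 1)
#1, invoked 1, has no incoming edges; only T0's bump applies → (1, 0)
merge at #5 (invoked 9): VC(#4)=(0, 1), own-thread bump on T1 → (0, 2)
merge at #2 (invoked 3): VC(#1)=(1, 0), own-thread bump on T0 → (2, 0)
merge at #6 (invoked 11): VC(#5)=(0, 2), own-thread bump on T1 → (0, 3)
merge at #3 (invoked 5): VC(#2)=(2, 0), own-thread bump on T0 → (3, 0)
merge at #8 (invoked 15): VC(#6)=(0, 3), own-thread bump on T1 → (0, 4)
merge at #7 (invoked 12): VC(#3)=(3, 0), own-thread bump on T0 → (4, 0)
target: VC(#4) = (0, 1)

(0, 1)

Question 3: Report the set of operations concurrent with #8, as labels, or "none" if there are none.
#8 spans [15,16]: anything still running between times 15 and 16 counts as concurrent
#1 [1,2]: before
#2 [3,4]: before
#3 [5,8]: before
#4 [6,7]: before
#5 [9,10]: before
#6 [11,13]: before
#7 [12,14]: before

none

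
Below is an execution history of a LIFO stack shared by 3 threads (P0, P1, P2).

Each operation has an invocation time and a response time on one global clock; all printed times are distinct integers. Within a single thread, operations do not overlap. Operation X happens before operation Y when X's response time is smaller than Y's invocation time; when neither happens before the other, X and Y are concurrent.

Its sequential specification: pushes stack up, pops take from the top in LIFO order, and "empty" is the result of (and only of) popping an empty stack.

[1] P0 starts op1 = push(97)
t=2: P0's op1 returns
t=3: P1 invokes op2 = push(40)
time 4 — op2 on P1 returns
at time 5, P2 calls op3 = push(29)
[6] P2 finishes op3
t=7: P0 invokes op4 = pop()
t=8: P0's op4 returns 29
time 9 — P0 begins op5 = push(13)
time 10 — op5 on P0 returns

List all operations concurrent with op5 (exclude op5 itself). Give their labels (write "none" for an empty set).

none

overlap test against op5 [9,10]: concurrent iff the interval meets 9..10
op1 [1,2]: before
op2 [3,4]: before
op3 [5,6]: before
op4 [7,8]: before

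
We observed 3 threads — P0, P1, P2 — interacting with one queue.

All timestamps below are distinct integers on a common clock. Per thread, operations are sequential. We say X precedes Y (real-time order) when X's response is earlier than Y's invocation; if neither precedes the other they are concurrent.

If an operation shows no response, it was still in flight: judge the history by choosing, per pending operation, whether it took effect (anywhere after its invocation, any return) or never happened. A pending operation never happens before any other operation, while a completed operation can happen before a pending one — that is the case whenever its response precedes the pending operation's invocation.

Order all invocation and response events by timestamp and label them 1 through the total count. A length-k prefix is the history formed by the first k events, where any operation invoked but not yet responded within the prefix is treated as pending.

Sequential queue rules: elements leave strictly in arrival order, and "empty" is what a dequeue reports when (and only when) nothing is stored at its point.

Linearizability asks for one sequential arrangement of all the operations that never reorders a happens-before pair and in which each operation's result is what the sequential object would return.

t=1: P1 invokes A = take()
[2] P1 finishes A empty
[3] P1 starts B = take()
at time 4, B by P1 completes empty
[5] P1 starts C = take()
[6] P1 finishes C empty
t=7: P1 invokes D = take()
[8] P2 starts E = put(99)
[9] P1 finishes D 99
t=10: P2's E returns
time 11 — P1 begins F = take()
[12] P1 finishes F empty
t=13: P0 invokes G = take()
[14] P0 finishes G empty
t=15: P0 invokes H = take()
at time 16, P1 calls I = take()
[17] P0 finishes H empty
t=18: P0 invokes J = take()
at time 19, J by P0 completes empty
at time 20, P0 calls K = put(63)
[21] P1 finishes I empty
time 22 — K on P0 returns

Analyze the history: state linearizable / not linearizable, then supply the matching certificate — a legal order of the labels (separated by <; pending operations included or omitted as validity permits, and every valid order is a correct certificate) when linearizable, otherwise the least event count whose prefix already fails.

linearizable — witness: A < B < C < E < D < F < G < H < I < J < K

after step 1 (A take() → empty): queue <>
after step 2 (B take() → empty): queue <>
after step 3 (C take() → empty): queue <>
after step 4 (E put(99)): queue <99>
after step 5 (D take() → 99): queue <>
after step 6 (F take() → empty): queue <>
after step 7 (G take() → empty): queue <>
after step 8 (H take() → empty): queue <>
after step 9 (I take() → empty): queue <>
after step 10 (J take() → empty): queue <>
after step 11 (K put(63)): queue <63>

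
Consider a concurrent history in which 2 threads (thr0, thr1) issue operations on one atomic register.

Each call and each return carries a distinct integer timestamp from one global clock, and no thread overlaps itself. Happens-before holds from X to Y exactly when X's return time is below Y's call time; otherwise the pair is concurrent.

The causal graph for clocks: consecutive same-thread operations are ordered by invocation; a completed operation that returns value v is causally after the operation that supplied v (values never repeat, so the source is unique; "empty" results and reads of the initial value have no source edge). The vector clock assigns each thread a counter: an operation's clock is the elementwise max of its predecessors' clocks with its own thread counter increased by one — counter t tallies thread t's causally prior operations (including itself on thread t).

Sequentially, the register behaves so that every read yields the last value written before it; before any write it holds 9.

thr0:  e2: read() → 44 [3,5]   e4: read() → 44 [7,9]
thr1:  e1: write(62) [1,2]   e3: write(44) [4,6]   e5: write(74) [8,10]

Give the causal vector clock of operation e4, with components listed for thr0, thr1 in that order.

root op e1, invoked 1: fresh clock plus thr1's own tick → (0, 1)
from VC(e1)=(0, 1), e3 (invoked 4) maxes components and bumps thr1 → (0, 2)
from VC(e3)=(0, 2), e5 (invoked 8) maxes components and bumps thr1 → (0, 3)
from VC(e3)=(0, 2), e2 (invoked 3) maxes components and bumps thr0 → (1, 2)
from VC(e2)=(1, 2), VC(e3)=(0, 2), e4 (invoked 7) maxes components and bumps thr0 → (2, 2)
target: VC(e4) = (2, 2)

(2, 2)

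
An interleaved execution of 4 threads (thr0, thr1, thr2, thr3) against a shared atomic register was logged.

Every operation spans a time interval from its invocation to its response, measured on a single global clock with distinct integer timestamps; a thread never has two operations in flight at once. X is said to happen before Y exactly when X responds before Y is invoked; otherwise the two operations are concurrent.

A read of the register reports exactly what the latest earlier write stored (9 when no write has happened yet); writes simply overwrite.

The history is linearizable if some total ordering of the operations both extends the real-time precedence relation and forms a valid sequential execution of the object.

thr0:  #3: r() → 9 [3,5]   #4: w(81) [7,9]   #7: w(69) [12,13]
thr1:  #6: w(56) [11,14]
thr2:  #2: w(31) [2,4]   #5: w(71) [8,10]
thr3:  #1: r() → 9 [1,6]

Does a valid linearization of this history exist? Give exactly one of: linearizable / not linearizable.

one valid linearization: #1, #3, #2, #4, #5, #6, #7
1. #1 r() → 9, leaving value 9
2. #3 r() → 9, leaving value 9
3. #2 w(31), leaving value 31
4. #4 w(81), leaving value 81
5. #5 w(71), leaving value 71
6. #6 w(56), leaving value 56
7. #7 w(69), leaving value 69

linearizable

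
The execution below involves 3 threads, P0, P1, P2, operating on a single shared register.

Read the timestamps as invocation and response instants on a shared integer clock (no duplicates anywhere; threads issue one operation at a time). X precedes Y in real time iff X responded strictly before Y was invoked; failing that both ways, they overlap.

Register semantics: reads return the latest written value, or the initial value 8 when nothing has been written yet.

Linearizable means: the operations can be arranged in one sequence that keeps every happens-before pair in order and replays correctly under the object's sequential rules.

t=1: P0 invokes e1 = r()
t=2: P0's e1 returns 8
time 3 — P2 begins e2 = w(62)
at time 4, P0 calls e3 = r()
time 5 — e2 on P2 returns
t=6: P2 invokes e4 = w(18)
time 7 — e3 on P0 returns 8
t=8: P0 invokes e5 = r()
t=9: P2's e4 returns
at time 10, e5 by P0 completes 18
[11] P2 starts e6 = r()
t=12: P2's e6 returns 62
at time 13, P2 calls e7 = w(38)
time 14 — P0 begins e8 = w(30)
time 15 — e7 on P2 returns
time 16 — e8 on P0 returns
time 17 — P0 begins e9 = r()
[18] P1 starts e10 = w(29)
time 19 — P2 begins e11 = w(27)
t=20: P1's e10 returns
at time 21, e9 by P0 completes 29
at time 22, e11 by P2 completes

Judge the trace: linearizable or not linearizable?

not linearizable

events 1..11 are fine; event 12 — the response of e6 at time 12 — makes the prefix non-linearizable
6 completed operations, 5 real-time-consistent orders — every register replay fails
for example e1, e2, e3, e4, e5, e6 fails at step 3: e3 r() → 8 is not legal there
for example e1, e2, e3, e5, e4, e6 fails at step 3: e3 r() → 8 is not legal there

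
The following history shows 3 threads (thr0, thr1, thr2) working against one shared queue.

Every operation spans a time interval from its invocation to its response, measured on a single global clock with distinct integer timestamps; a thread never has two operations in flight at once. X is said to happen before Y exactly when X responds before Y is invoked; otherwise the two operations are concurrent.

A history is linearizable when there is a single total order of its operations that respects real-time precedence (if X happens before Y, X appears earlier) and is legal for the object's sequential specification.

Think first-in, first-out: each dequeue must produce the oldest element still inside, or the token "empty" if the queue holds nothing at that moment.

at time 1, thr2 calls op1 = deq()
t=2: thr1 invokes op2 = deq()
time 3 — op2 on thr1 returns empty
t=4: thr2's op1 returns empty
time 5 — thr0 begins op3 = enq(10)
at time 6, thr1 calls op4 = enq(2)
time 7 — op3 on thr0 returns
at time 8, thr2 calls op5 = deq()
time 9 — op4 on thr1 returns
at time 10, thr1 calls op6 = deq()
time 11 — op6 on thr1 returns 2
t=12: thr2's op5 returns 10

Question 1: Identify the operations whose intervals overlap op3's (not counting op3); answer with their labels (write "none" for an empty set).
op3 spans [5,7]; an op avoiding the whole window 5..7 is ordered, any other is concurrent
op1 [1,4]: before
op2 [2,3]: before
op4 [6,9]: concurrent
op5 [8,12]: after
op6 [10,11]: after

op4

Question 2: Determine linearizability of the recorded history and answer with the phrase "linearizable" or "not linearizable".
witness order: op1, op2, op3, op4, op5, op6
step 1: op1 deq() → empty — queue <>
step 2: op2 deq() → empty — queue <>
step 3: op3 enq(10) — queue <10>
step 4: op4 enq(2) — queue <10,2>
step 5: op5 deq() → 10 — queue <2>
step 6: op6 deq() → 2 — queue <>

linearizable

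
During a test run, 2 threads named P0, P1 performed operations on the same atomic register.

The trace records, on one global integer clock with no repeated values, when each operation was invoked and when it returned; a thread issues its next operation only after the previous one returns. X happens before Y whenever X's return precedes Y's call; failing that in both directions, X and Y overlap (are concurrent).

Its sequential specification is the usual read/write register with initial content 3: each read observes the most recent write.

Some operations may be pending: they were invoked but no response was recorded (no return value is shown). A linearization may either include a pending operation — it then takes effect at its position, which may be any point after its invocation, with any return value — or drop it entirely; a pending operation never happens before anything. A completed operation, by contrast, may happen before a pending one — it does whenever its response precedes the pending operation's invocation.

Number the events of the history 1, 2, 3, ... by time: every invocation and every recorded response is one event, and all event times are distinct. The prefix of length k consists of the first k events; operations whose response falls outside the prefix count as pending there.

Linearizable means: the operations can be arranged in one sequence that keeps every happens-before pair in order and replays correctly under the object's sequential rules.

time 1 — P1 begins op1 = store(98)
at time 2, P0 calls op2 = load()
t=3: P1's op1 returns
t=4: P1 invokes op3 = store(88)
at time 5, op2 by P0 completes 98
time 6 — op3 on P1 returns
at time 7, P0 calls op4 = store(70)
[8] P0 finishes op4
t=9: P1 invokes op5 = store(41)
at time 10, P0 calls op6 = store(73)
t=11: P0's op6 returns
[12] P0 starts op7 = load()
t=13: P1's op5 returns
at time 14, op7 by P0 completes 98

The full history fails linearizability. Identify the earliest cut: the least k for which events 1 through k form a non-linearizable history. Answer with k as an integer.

14

events 1..13 are linearizable; a witness order is op1, op2, op3, op4, op5, op6:
after step 1 (op1 store(98)): value 98
after step 2 (op2 load() → 98): value 98
after step 3 (op3 store(88)): value 88
after step 4 (op4 store(70)): value 70
after step 5 (op5 store(41)): value 41
after step 6 (op6 store(73)): value 73
include event 14 — op7 responding at 14 — and every candidate order breaks
one such order, op1, op2, op3, op4, op5, op6, op7, breaks at step 7 where op7 load() → 98 is illegal
one such order, op1, op2, op3, op4, op6, op5, op7, breaks at step 7 where op7 load() → 98 is illegal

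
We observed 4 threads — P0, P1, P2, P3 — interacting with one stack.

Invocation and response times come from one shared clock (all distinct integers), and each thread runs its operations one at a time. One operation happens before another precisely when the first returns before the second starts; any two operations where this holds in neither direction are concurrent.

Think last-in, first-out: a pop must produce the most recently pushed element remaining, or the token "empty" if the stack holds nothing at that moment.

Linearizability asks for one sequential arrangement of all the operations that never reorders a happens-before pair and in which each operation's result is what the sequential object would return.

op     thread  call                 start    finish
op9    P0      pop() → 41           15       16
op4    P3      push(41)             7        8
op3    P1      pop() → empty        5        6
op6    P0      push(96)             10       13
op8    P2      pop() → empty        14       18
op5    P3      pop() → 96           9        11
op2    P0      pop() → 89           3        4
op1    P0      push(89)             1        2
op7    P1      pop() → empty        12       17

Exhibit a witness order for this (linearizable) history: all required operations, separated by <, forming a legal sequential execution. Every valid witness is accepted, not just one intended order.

op1 < op2 < op3 < op4 < op6 < op5 < op9 < op7 < op8

after step 1 (op1 push(89)): stack <89>
after step 2 (op2 pop() → 89): stack <>
after step 3 (op3 pop() → empty): stack <>
after step 4 (op4 push(41)): stack <41>
after step 5 (op6 push(96)): stack <41,96>
after step 6 (op5 pop() → 96): stack <41>
after step 7 (op9 pop() → 41): stack <>
after step 8 (op7 pop() → empty): stack <>
after step 9 (op8 pop() → empty): stack <>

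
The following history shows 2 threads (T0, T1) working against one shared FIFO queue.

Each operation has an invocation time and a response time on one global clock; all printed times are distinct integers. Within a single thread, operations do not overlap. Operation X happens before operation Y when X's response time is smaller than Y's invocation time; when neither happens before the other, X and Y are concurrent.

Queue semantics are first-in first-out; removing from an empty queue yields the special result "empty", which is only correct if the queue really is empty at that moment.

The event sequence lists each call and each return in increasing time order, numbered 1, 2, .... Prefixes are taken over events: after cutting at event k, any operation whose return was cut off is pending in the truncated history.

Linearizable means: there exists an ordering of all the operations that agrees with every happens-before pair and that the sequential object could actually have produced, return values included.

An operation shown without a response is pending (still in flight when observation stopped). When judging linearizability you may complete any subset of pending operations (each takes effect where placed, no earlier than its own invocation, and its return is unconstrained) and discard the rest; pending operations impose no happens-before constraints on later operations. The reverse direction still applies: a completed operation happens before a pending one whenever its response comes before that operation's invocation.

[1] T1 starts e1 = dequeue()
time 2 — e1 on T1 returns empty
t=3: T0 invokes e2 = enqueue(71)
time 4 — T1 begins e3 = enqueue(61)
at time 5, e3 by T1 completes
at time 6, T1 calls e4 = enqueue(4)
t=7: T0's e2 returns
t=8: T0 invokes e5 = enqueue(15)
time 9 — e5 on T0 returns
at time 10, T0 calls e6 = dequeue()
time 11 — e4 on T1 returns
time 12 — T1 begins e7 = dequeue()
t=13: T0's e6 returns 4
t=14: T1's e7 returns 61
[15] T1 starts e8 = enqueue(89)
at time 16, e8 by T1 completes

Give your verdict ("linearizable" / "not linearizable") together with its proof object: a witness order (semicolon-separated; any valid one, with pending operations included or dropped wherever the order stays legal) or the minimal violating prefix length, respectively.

linearizable — witness: e1; e3; e4; e2; e5; e7; e6; e8

1. e1 dequeue() → empty, leaving queue <>
2. e3 enqueue(61), leaving queue <61>
3. e4 enqueue(4), leaving queue <61,4>
4. e2 enqueue(71), leaving queue <61,4,71>
5. e5 enqueue(15), leaving queue <61,4,71,15>
6. e7 dequeue() → 61, leaving queue <4,71,15>
7. e6 dequeue() → 4, leaving queue <71,15>
8. e8 enqueue(89), leaving queue <71,15,89>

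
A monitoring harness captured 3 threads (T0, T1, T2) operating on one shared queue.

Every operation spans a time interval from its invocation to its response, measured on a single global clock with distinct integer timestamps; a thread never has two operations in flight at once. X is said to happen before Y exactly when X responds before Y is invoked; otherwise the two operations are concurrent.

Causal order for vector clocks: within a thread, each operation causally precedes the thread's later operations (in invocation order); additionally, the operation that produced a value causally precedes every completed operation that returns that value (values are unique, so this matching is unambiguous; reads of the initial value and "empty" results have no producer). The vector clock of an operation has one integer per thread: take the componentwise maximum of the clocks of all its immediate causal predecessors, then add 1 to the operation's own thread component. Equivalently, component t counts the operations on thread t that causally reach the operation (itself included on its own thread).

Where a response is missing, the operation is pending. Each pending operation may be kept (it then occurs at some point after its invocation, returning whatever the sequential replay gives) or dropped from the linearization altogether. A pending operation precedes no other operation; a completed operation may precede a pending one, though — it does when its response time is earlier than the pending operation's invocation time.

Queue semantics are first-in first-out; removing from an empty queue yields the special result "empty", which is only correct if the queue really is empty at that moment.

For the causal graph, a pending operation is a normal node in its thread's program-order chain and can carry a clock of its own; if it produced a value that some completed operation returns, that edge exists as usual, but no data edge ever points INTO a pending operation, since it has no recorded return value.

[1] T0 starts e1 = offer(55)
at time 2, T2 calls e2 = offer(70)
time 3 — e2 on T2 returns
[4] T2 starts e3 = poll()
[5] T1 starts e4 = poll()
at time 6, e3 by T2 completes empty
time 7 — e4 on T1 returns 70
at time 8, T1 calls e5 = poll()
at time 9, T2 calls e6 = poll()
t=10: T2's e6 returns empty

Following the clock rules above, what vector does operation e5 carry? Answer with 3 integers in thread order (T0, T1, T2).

VC(e2, invoked at 2): no causal predecessors; +1 on T2 → (0, 0, 1)
VC(e1, invoked at 1): no causal predecessors; +1 on T0 → (1, 0, 0)
e3 (invocation 4): componentwise max over VC(e2)=(0, 0, 1), +1 at T2, giving (0, 0, 2)
e4 (invocation 5): componentwise max over VC(e2)=(0, 0, 1), +1 at T1, giving (0, 1, 1)
e6 (invocation 9): componentwise max over VC(e3)=(0, 0, 2), +1 at T2, giving (0, 0, 3)
e5 (invocation 8): componentwise max over VC(e4)=(0, 1, 1), +1 at T1, giving (0, 2, 1)
target: VC(e5) = (0, 2, 1)

(0, 2, 1)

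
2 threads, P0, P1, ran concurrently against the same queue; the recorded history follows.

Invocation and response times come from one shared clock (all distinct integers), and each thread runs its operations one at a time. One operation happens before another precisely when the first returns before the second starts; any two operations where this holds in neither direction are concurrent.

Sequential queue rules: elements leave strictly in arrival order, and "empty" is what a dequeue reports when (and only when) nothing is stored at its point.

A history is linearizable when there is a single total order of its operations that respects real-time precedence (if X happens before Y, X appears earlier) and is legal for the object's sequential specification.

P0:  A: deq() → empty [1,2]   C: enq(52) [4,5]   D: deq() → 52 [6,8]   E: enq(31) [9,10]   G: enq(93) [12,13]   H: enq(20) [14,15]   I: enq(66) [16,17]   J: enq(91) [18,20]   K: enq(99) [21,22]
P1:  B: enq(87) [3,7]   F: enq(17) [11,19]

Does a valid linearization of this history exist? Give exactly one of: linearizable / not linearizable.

linearizable

witness order: A, C, B, D, E, F, G, H, I, J, K
1. A deq() → empty, leaving queue <>
2. C enq(52), leaving queue <52>
3. B enq(87), leaving queue <52,87>
4. D deq() → 52, leaving queue <87>
5. E enq(31), leaving queue <87,31>
6. F enq(17), leaving queue <87,31,17>
7. G enq(93), leaving queue <87,31,17,93>
8. H enq(20), leaving queue <87,31,17,93,20>
9. I enq(66), leaving queue <87,31,17,93,20,66>
10. J enq(91), leaving queue <87,31,17,93,20,66,91>
11. K enq(99), leaving queue <87,31,17,93,20,66,91,99>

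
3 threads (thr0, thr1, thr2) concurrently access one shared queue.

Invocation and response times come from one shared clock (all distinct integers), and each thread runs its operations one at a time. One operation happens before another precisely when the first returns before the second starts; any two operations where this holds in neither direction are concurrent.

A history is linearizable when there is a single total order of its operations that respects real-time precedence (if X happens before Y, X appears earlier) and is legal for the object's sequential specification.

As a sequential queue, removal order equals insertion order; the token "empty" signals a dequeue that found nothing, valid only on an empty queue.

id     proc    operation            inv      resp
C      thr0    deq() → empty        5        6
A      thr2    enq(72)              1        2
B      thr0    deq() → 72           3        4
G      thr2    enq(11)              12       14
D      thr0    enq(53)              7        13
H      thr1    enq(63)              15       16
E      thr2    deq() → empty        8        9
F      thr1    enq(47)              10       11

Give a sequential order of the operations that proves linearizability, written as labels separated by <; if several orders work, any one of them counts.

1. A enq(72), leaving queue <72>
2. B deq() → 72, leaving queue <>
3. C deq() → empty, leaving queue <>
4. E deq() → empty, leaving queue <>
5. D enq(53), leaving queue <53>
6. F enq(47), leaving queue <53,47>
7. G enq(11), leaving queue <53,47,11>
8. H enq(63), leaving queue <53,47,11,63>

A < B < C < E < D < F < G < H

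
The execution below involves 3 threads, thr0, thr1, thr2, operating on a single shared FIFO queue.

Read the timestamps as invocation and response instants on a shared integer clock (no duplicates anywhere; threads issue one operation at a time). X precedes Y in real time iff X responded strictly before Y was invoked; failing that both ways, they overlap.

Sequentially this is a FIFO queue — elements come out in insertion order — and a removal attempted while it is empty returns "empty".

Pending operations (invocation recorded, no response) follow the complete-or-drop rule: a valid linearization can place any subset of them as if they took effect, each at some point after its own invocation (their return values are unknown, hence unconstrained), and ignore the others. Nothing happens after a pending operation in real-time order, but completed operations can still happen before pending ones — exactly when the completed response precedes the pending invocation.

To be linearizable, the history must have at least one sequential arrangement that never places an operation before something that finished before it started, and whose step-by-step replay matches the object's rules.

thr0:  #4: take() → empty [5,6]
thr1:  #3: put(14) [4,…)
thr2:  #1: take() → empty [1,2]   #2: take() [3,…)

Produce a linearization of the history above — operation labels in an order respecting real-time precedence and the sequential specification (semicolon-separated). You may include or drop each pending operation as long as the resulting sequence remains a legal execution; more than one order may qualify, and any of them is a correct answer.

after step 1 (#1 take() → empty): queue <>
after step 2 (#2 take() (pending, included)): queue <>
after step 3 (#4 take() → empty): queue <>

#1; #2; #4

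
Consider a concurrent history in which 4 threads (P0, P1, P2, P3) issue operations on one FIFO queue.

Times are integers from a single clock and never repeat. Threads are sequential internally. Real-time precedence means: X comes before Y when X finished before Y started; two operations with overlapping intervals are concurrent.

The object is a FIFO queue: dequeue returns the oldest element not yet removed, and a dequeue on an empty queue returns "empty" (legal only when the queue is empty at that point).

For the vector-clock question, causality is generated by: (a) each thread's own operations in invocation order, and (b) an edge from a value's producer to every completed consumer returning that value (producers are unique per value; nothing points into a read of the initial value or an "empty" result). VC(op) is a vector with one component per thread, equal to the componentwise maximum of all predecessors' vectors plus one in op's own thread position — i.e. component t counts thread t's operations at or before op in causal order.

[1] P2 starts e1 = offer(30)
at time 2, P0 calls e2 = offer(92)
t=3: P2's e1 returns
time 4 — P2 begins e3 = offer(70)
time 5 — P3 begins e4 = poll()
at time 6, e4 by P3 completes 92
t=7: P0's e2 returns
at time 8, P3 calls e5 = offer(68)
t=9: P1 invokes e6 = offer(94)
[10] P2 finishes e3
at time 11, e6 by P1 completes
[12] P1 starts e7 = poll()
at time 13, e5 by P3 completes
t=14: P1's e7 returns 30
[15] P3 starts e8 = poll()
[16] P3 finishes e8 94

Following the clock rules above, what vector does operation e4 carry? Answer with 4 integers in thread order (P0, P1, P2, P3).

e1, invoked 1, has no incoming edges; only P2's bump applies → (0, 0, 1, 0)
e6, invoked 9, has no incoming edges; only P1's bump applies → (0, 1, 0, 0)
e2, invoked 2, has no incoming edges; only P0's bump applies → (1, 0, 0, 0)
from VC(e1)=(0, 0, 1, 0), e3 (invoked 4) maxes components and bumps P2 → (0, 0, 2, 0)
from VC(e2)=(1, 0, 0, 0), e4 (invoked 5) maxes components and bumps P3 → (1, 0, 0, 1)
from VC(e1)=(0, 0, 1, 0), VC(e6)=(0, 1, 0, 0), e7 (invoked 12) maxes components and bumps P1 → (0, 2, 1, 0)
from VC(e4)=(1, 0, 0, 1), e5 (invoked 8) maxes components and bumps P3 → (1, 0, 0, 2)
from VC(e5)=(1, 0, 0, 2), VC(e6)=(0, 1, 0, 0), e8 (invoked 15) maxes components and bumps P3 → (1, 1, 0, 3)
target: VC(e4) = (1, 0, 0, 1)

(1, 0, 0, 1)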